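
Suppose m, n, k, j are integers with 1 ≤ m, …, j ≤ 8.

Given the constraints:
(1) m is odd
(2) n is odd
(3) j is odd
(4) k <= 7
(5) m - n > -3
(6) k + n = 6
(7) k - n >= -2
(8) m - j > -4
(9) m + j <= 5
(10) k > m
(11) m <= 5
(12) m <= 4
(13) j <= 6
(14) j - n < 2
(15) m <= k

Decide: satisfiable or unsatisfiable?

Take m = 1, n = 3, k = 3, j = 3. Then constraint 5: m - n = -2; constraint 6: k + n = 6; constraint 7: k - n = 0, and every other listed constraint is also met.

Satisfiable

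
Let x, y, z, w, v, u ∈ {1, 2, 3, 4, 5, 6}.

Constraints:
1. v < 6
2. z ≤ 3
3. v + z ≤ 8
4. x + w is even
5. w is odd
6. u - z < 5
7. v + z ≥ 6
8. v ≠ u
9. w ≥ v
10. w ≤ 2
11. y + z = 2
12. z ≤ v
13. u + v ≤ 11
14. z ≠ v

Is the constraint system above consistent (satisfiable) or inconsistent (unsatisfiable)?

From constraints 9 and 10: v ≤ w ≤ 2. From constraint 2: z ≤ 3. Hence v + z ≤ 5. But constraint 7 requires v + z ≥ 6, and 6 > 5. Contradiction.

Unsatisfiable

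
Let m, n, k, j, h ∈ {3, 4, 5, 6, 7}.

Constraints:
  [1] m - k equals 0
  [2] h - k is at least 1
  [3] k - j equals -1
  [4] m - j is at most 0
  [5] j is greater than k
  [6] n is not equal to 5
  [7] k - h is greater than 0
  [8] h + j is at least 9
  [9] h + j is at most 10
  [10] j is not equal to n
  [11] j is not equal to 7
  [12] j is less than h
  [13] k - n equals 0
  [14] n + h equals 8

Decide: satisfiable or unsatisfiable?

Constraints 5, 7, and 12 give h < k, k < j, j < h. Chaining: h < k < j < h, which forces h < h — impossible.

Unsatisfiable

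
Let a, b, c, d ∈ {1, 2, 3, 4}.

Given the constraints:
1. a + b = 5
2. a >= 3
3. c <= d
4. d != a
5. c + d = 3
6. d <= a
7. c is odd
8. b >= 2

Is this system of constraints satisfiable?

Satisfiable

One satisfying assignment is a = 3, b = 2, c = 1, d = 2.
For the less obvious constraints — constraint 1: a + b = 5; constraint 5: c + d = 3 — and the others hold by inspection.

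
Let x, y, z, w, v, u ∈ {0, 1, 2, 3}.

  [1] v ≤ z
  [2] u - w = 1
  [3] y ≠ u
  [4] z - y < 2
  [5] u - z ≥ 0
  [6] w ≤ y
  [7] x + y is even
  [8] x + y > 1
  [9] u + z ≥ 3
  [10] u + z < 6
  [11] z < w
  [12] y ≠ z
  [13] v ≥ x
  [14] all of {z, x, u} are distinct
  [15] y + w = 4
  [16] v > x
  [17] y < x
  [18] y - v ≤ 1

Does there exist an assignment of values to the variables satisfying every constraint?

Unsatisfiable

Constraints 1, 6, 11, 16, and 17 give x < v, v ≤ z, z < w, w ≤ y, y < x. Chaining: x < v ≤ z < w ≤ y < x, which forces x < x — impossible.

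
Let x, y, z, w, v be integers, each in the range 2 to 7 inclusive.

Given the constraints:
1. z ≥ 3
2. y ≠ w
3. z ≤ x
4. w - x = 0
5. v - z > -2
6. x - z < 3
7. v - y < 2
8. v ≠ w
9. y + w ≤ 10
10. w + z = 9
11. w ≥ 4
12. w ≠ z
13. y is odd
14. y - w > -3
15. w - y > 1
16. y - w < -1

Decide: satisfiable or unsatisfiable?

Take x = 5, y = 3, z = 4, w = 5, v = 4. Then constraint 4: w - x = 0; constraint 5: v - z = 0; constraint 6: x - z = 1, and every other listed constraint is also met.

Satisfiable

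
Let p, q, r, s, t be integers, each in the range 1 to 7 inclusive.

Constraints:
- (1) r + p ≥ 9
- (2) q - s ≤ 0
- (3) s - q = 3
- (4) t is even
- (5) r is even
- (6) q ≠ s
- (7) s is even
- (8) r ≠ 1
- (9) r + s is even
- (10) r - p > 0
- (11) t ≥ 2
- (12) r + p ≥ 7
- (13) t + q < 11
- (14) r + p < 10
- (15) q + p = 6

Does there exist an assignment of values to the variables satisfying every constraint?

Setting (p, q, r, s, t) = (3, 3, 6, 6, 6) satisfies everything: constraint 1: r + p = 9; constraint 2: q - s = -3; constraint 3: s - q = 3, and the others follow.

Satisfiable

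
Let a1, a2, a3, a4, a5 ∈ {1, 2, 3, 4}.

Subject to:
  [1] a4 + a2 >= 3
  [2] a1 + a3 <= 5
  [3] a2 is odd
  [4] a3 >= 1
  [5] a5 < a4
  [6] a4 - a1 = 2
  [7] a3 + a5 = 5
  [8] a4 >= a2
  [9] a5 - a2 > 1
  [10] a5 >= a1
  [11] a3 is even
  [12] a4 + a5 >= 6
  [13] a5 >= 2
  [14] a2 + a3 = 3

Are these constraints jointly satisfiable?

Try a1 = 2, a2 = 1, a3 = 2, a4 = 4, a5 = 3.
Check constraint 1: a4 + a2 = 5; constraint 2: a1 + a3 = 4; constraint 6: a4 - a1 = 2. The remaining constraints are straightforward to verify.

Satisfiable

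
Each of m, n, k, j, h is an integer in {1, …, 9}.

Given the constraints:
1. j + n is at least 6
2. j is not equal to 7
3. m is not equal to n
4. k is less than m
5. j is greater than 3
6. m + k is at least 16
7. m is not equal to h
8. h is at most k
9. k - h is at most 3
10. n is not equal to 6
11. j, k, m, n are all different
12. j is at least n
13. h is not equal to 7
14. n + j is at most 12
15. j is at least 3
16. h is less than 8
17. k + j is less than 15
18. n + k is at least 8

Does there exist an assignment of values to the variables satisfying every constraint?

The assignment m = 9, n = 3, k = 7, j = 6, h = 6 works:
  constraint 1 holds since j + n = 9.
  constraint 6 holds since m + k = 16.
  constraint 9 holds since k - h = 1.
The rest check out directly.

Satisfiable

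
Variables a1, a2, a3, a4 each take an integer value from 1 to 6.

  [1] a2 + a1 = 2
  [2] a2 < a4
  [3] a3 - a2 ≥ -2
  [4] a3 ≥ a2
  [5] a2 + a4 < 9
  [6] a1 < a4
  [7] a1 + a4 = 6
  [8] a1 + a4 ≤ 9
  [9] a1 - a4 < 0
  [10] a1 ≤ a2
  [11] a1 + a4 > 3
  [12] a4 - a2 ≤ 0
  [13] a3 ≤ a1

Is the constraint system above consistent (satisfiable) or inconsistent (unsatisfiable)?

Unsatisfiable

Constraints 4, 9, 12, and 13 give a3 ≤ a1, a1 < a4, a4 ≤ a2, a2 ≤ a3. Chaining: a3 ≤ a1 < a4 ≤ a2 ≤ a3, which forces a3 < a3 — impossible.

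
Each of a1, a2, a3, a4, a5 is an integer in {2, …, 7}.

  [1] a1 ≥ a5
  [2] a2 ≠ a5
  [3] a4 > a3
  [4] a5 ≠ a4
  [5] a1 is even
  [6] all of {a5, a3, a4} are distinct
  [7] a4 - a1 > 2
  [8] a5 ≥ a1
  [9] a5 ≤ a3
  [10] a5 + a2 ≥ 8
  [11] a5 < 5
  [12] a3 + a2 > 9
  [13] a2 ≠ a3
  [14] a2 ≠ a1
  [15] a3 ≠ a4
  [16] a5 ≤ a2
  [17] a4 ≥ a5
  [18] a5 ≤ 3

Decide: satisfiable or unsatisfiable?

Setting (a1, a2, a3, a4, a5) = (2, 7, 4, 5, 2) satisfies everything: constraint 7: a4 - a1 = 3; constraint 10: a5 + a2 = 9; constraint 12: a3 + a2 = 11, and the others follow.

Satisfiable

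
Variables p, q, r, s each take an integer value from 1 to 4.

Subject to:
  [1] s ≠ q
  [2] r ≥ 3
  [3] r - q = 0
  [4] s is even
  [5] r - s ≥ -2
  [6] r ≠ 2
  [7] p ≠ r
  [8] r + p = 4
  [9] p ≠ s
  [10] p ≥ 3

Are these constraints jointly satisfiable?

From constraint 2: r ≥ 3. From constraint 10: p ≥ 3. Hence r + p ≥ 6. But constraint 8 requires r + p = 4, and 4 < 6. Contradiction.

Unsatisfiable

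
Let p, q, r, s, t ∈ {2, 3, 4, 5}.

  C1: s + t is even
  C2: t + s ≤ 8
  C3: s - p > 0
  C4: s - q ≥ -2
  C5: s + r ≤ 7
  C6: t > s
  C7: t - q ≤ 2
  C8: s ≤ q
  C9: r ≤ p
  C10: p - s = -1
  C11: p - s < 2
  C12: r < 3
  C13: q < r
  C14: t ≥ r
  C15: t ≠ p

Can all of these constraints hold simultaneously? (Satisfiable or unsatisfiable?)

Unsatisfiable

Constraints 3, 8, 9, and 13 give s ≤ q, q < r, r ≤ p, p < s. Chaining: s ≤ q < r ≤ p < s, which forces s < s — impossible.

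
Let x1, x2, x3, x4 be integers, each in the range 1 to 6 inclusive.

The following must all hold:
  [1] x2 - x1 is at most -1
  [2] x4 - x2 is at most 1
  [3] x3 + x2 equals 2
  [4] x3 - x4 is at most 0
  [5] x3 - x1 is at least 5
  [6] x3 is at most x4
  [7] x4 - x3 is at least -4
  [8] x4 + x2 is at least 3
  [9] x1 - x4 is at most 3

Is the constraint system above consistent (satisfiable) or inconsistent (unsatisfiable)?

Constraints 1, 2, 5, and 7 give x1 − x2 ≥ 1, x2 − x4 ≥ -1, x4 − x3 ≥ -4, x3 − x1 ≥ 5.
Adding all 4 inequalities: the left sides telescope to 0, and the right sides sum to 1 + (-1) + (-4) + 5 = 1. So 0 ≥ 1, which is false.

Unsatisfiable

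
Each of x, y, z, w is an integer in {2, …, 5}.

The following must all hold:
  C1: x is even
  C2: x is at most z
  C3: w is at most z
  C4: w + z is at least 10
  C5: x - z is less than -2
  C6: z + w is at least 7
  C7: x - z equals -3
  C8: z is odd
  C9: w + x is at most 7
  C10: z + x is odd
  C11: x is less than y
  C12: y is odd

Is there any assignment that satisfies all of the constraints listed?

Satisfiable

Setting (x, y, z, w) = (2, 5, 5, 5) satisfies everything: constraint 4: w + z = 10; constraint 5: x - z = -3, and the others follow.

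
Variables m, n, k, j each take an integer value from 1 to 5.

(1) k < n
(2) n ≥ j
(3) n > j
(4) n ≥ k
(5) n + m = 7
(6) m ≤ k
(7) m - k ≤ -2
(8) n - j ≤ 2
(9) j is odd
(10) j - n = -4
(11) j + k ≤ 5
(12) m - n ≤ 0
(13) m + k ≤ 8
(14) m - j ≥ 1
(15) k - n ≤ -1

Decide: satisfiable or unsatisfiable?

Constraints 7, 8, 14, and 15 give j − n ≥ -2, n − k ≥ 1, k − m ≥ 2, m − j ≥ 1.
Adding all 4 inequalities: the left sides telescope to 0, and the right sides sum to (-2) + 1 + 2 + 1 = 2. So 0 ≥ 2, which is false.

Unsatisfiable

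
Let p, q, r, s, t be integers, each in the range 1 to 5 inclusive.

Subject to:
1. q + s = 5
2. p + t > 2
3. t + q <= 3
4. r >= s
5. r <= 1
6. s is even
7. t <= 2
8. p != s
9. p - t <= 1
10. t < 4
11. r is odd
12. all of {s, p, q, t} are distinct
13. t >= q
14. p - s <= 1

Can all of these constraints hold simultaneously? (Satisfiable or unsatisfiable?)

Unsatisfiable

From constraints 7 and 13: q ≤ t ≤ 2. From constraints 4 and 5: s ≤ r ≤ 1. Hence q + s ≤ 3. But constraint 1 requires q + s = 5, and 5 > 3. Contradiction.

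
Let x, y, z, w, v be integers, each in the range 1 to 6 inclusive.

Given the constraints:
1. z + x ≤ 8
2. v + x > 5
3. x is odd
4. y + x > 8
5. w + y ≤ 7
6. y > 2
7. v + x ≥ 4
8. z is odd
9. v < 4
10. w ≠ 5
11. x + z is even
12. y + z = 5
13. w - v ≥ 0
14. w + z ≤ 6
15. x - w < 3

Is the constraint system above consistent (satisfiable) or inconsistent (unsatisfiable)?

Satisfiable

Try x = 5, y = 4, z = 1, w = 3, v = 1.
Check constraint 1: z + x = 6; constraint 2: v + x = 6. The remaining constraints are straightforward to verify.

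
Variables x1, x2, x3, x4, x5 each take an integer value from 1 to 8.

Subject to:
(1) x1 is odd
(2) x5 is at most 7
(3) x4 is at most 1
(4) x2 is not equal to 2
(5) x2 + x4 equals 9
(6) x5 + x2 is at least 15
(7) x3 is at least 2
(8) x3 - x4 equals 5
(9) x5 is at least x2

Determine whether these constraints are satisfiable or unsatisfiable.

From constraints 2 and 9: x2 ≤ x5 ≤ 7. From constraint 3: x4 ≤ 1. Hence x2 + x4 ≤ 8. But constraint 5 requires x2 + x4 = 9, and 9 > 8. Contradiction.

Unsatisfiable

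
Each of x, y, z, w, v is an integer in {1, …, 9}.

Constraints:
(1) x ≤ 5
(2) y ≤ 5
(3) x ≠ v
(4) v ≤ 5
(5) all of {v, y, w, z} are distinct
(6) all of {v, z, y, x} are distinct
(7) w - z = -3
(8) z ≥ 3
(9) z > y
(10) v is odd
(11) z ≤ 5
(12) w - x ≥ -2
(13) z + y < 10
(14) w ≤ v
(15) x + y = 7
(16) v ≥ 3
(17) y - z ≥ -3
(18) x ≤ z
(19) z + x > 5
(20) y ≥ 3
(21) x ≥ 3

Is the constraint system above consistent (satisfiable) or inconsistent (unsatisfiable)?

Constraints 1, 2, 4, 8, 11, 16, 20, and 21 confine each of v, z, y, x to the 3 values {3, …, 5}.
Constraint 6 requires all 4 of them to be distinct, but only 3 values are available — impossible by the pigeonhole principle.

Unsatisfiable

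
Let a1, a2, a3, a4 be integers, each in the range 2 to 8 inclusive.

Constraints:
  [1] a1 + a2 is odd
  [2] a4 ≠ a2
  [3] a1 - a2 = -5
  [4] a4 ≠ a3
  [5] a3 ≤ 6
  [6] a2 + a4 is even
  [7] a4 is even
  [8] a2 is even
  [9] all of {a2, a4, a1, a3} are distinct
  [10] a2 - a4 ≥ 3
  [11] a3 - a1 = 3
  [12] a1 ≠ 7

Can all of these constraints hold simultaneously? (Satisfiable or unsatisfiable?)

The assignment a1 = 3, a2 = 8, a3 = 6, a4 = 2 works:
  constraint 3 holds since a1 - a2 = -5.
  constraint 10 holds since a2 - a4 = 6.
  constraint 11 holds since a3 - a1 = 3.
The rest check out directly.

Satisfiable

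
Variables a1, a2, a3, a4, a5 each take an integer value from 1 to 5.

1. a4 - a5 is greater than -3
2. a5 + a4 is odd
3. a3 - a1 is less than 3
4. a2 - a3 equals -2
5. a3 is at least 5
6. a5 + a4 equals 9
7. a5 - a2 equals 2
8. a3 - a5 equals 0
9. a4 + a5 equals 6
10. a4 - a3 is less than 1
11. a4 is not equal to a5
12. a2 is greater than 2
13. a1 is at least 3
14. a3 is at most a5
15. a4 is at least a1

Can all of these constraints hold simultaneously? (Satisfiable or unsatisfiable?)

Unsatisfiable

From constraints 13 and 15: a4 ≥ a1 ≥ 3. From constraints 5 and 14: a5 ≥ a3 ≥ 5. Hence a4 + a5 ≥ 8. But constraint 9 requires a4 + a5 = 6, and 6 < 8. Contradiction.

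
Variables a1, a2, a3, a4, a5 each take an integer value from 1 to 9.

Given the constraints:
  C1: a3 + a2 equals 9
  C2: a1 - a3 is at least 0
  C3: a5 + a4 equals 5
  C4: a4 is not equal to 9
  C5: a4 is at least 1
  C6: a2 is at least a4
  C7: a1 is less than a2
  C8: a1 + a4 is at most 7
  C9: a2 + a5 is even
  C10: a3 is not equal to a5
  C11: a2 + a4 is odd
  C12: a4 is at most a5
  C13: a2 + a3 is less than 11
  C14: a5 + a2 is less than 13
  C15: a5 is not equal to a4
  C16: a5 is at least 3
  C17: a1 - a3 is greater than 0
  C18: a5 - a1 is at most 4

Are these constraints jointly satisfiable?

One satisfying assignment is a1 = 3, a2 = 8, a3 = 1, a4 = 1, a5 = 4.
For the less obvious constraints — constraint 1: a3 + a2 = 9; constraint 2: a1 - a3 = 2 — and the others hold by inspection.

Satisfiable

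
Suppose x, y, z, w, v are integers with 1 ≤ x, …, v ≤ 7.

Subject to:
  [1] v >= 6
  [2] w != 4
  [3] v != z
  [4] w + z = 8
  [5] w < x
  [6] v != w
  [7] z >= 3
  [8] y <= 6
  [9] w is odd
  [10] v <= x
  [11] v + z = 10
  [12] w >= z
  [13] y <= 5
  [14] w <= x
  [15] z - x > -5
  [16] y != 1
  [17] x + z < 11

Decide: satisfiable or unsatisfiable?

Take x = 7, y = 3, z = 3, w = 5, v = 7. Then constraint 4: w + z = 8; constraint 11: v + z = 10; constraint 15: z - x = -4, and every other listed constraint is also met.

Satisfiable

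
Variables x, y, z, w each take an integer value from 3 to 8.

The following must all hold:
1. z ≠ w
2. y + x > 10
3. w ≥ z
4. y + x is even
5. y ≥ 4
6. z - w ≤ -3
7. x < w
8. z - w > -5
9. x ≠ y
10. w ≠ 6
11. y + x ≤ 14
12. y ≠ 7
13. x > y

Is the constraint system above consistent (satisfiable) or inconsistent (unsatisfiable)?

Setting (x, y, z, w) = (7, 5, 4, 8) satisfies everything: constraint 2: y + x = 12; constraint 6: z - w = -4; constraint 8: z - w = -4, and the others follow.

Satisfiable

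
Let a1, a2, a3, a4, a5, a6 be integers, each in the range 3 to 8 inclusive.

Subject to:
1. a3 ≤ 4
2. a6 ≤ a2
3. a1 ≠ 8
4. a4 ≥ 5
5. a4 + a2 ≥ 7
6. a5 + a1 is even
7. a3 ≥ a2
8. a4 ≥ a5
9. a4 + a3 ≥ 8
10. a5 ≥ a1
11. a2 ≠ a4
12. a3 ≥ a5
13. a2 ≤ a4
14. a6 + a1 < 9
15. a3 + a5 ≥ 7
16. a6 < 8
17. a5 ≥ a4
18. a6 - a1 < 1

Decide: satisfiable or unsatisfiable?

Unsatisfiable

From constraints 4 and 17: a5 ≥ a4 and a4 ≥ 5, so a5 ≥ 5. From constraints 1 and 12: a5 ≤ a3 and a3 ≤ 4, so a5 ≤ 4. But 4 < 5, so no value of a5 works.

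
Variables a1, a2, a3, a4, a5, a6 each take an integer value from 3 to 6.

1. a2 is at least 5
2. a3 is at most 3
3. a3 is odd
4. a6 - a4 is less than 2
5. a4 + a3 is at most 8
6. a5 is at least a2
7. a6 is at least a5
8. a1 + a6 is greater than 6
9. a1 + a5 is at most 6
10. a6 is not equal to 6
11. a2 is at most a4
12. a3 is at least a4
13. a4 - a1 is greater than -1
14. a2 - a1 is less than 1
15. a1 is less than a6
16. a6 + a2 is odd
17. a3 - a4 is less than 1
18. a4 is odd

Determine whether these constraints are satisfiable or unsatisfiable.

From constraints 1 and 11: a4 ≥ a2 and a2 ≥ 5, so a4 ≥ 5. From constraints 2 and 12: a4 ≤ a3 and a3 ≤ 3, so a4 ≤ 3. But 3 < 5, so no value of a4 works.

Unsatisfiable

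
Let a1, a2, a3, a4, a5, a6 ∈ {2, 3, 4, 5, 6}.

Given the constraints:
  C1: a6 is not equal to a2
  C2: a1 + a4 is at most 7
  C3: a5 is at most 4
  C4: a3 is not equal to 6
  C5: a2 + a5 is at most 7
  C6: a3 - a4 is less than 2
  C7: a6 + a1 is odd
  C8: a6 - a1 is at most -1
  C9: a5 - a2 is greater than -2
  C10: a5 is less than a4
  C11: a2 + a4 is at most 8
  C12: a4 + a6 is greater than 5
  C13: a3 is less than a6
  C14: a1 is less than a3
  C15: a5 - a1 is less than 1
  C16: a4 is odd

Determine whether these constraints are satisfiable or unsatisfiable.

Constraints 8, 13, and 14 give a1 < a3, a3 < a6, a6 < a1. Chaining: a1 < a3 < a6 < a1, which forces a1 < a1 — impossible.

Unsatisfiable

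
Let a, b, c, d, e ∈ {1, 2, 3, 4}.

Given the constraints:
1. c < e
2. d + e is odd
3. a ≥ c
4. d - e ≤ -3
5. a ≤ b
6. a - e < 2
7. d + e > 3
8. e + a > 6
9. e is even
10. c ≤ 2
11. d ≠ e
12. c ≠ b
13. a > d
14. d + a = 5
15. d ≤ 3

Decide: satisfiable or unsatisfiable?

The assignment a = 4, b = 4, c = 1, d = 1, e = 4 works:
  constraint 4 holds since d - e = -3.
  constraint 6 holds since a - e = 0.
  constraint 7 holds since d + e = 5.
The rest check out directly.

Satisfiable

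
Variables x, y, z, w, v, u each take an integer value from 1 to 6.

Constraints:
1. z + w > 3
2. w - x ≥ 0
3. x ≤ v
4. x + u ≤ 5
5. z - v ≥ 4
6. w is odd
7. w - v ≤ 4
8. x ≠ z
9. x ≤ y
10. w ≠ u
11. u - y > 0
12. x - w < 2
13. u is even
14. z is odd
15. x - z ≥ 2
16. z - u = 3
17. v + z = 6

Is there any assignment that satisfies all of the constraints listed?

Constraints 2, 5, 7, and 15 give v − w ≥ -4, w − x ≥ 0, x − z ≥ 2, z − v ≥ 4.
Adding all 4 inequalities: the left sides telescope to 0, and the right sides sum to (-4) + 0 + 2 + 4 = 2. So 0 ≥ 2, which is false.

Unsatisfiable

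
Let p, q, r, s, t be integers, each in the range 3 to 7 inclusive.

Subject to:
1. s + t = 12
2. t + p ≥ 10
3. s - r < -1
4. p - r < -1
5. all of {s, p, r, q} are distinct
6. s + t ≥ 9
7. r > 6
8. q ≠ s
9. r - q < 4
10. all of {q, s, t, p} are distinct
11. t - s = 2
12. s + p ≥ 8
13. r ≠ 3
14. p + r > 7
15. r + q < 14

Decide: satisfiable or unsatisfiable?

Satisfiable

The assignment p = 3, q = 6, r = 7, s = 5, t = 7 works:
  constraint 1 holds since s + t = 12.
  constraint 2 holds since t + p = 10.
  constraint 3 holds since s - r = -2.
The rest check out directly.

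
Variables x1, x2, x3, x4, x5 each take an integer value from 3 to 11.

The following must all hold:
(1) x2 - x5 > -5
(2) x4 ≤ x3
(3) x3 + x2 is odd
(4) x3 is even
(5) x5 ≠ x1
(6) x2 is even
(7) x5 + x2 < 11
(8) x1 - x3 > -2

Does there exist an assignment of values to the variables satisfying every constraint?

Constraint 4 makes x3 even and constraint 6 makes x2 even, so x3 + x2 must be even. Constraint 3 says x3 + x2 is odd — contradiction.

Unsatisfiable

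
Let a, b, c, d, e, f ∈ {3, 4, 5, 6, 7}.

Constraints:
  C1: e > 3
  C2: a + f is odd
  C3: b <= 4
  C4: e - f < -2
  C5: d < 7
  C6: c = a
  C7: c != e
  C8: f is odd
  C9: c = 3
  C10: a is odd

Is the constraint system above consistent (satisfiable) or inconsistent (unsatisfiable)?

Unsatisfiable

Constraint 10 makes a odd and constraint 8 makes f odd, so a + f must be even. Constraint 2 says a + f is odd — contradiction.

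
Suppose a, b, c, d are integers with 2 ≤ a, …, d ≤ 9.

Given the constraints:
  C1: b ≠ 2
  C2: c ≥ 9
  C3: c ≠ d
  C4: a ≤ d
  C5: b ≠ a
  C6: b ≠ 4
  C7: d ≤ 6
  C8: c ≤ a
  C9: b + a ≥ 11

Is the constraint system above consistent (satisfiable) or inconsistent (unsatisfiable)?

From constraints 2 and 8: a ≥ c and c ≥ 9, so a ≥ 9. From constraints 4 and 7: a ≤ d and d ≤ 6, so a ≤ 6. But 6 < 9, so no value of a works.

Unsatisfiable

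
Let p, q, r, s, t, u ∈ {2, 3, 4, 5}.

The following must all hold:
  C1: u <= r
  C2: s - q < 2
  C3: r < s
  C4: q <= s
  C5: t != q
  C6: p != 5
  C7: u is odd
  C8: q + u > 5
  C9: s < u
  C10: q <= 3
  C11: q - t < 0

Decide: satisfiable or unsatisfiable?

Constraints 1, 3, and 9 give u ≤ r, r < s, s < u. Chaining: u ≤ r < s < u, which forces u < u — impossible.

Unsatisfiable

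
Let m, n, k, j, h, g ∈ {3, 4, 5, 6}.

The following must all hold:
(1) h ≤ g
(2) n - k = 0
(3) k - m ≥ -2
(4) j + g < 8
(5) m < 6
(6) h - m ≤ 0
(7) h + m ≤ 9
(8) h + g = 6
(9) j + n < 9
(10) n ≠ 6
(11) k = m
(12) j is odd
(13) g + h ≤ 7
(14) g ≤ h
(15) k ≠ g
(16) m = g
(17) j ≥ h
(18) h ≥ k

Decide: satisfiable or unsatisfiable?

From constraints 11 and 16, k = m = g, so k = g. But constraint 15 says k ≠ g. Contradiction.

Unsatisfiable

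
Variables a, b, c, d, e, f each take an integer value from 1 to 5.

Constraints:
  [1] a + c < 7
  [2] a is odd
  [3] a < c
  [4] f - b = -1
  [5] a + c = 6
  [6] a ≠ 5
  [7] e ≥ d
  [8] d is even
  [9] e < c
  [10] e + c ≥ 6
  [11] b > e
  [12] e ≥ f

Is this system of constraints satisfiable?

Satisfiable

Try a = 1, b = 3, c = 5, d = 2, e = 2, f = 2.
Check constraint 1: a + c = 6; constraint 4: f - b = -1; constraint 5: a + c = 6. The remaining constraints are straightforward to verify.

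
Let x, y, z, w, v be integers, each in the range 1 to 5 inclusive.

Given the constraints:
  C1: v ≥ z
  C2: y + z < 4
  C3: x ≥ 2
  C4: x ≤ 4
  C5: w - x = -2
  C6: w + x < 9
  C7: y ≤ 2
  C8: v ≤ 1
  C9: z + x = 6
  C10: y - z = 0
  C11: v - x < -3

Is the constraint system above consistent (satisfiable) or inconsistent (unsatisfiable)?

Unsatisfiable

From constraints 1 and 8: z ≤ v ≤ 1. From constraint 4: x ≤ 4. Hence z + x ≤ 5. But constraint 9 requires z + x = 6, and 6 > 5. Contradiction.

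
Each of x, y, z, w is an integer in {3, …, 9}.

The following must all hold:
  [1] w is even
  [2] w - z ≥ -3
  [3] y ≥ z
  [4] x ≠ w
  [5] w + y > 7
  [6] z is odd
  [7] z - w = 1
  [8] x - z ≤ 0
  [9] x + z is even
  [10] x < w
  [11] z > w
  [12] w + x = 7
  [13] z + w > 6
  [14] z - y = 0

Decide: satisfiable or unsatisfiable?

Take x = 3, y = 5, z = 5, w = 4. Then constraint 2: w - z = -1; constraint 5: w + y = 9, and every other listed constraint is also met.

Satisfiable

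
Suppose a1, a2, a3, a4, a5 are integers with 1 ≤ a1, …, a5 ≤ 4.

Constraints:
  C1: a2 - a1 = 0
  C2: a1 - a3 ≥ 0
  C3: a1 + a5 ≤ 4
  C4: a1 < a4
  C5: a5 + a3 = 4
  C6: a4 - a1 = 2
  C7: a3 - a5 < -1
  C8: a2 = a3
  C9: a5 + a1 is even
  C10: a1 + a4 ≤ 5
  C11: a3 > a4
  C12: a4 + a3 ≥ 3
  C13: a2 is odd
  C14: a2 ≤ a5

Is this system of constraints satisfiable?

Constraints 2, 4, and 11 give a3 ≤ a1, a1 < a4, a4 < a3. Chaining: a3 ≤ a1 < a4 < a3, which forces a3 < a3 — impossible.

Unsatisfiable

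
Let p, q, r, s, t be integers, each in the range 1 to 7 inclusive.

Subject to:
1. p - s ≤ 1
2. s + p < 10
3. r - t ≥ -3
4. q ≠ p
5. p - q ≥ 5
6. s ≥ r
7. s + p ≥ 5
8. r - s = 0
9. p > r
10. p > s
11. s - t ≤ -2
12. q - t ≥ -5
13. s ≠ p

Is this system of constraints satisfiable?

Unsatisfiable

Constraints 1, 5, 11, and 12 give s − p ≥ -1, p − q ≥ 5, q − t ≥ -5, t − s ≥ 2.
Adding all 4 inequalities: the left sides telescope to 0, and the right sides sum to (-1) + 5 + (-5) + 2 = 1. So 0 ≥ 1, which is false.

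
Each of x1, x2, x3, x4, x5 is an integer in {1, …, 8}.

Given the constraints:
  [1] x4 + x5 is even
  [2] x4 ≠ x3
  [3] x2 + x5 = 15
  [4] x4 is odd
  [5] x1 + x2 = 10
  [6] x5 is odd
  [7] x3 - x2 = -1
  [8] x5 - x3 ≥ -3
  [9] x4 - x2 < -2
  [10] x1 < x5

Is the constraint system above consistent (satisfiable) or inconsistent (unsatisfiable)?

Satisfiable

Take x1 = 2, x2 = 8, x3 = 7, x4 = 5, x5 = 7. Then constraint 3: x2 + x5 = 15; constraint 5: x1 + x2 = 10, and every other listed constraint is also met.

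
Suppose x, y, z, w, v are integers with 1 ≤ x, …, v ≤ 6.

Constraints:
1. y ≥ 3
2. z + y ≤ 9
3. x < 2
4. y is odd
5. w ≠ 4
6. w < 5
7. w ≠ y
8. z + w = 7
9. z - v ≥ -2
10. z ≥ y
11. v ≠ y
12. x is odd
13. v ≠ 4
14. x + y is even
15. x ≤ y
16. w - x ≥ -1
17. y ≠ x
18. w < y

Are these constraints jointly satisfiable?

Take x = 1, y = 3, z = 6, w = 1, v = 6. Then constraint 2: z + y = 9; constraint 8: z + w = 7; constraint 9: z - v = 0, and every other listed constraint is also met.

Satisfiable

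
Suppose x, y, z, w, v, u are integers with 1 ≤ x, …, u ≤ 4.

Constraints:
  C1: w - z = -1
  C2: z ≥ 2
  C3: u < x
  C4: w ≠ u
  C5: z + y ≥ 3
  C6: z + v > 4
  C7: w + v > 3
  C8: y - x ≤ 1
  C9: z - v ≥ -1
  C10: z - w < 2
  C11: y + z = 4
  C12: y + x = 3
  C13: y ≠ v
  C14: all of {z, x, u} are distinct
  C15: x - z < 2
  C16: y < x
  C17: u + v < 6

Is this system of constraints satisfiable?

The assignment x = 2, y = 1, z = 3, w = 2, v = 4, u = 1 works:
  constraint 1 holds since w - z = -1.
  constraint 5 holds since z + y = 4.
The rest check out directly.

Satisfiable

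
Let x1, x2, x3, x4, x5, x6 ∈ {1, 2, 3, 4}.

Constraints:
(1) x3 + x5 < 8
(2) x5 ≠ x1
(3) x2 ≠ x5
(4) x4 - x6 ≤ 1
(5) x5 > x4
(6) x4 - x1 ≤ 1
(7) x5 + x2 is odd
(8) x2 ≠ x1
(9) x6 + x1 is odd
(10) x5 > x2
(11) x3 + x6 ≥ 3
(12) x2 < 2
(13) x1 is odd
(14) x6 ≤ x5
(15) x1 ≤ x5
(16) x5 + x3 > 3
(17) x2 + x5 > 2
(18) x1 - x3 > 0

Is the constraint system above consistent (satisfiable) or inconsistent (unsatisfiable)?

Satisfiable

One satisfying assignment is x1 = 3, x2 = 1, x3 = 2, x4 = 1, x5 = 4, x6 = 2.
For the less obvious constraints — constraint 1: x3 + x5 = 6; constraint 4: x4 - x6 = -1; constraint 6: x4 - x1 = -2 — and the others hold by inspection.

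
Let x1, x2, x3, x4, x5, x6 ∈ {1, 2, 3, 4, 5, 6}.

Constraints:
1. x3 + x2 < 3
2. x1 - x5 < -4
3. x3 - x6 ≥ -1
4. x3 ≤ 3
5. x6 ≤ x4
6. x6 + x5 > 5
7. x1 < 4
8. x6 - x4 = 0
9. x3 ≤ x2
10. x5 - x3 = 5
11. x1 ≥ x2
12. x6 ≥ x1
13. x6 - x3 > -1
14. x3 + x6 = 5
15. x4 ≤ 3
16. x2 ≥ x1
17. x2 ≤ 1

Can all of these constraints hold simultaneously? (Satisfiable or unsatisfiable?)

Unsatisfiable

From constraints 9 and 17: x3 ≤ x2 ≤ 1. From constraints 5 and 15: x6 ≤ x4 ≤ 3. Hence x3 + x6 ≤ 4. But constraint 14 requires x3 + x6 = 5, and 5 > 4. Contradiction.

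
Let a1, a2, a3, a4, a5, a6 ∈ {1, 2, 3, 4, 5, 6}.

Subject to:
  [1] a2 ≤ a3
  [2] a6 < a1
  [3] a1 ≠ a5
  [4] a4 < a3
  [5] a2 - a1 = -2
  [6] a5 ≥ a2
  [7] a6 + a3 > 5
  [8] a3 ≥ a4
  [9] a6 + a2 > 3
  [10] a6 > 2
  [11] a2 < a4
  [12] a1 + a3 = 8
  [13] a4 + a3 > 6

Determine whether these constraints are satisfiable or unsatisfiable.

Satisfiable

One satisfying assignment is a1 = 4, a2 = 2, a3 = 4, a4 = 3, a5 = 2, a6 = 3.
For the less obvious constraints — constraint 5: a2 - a1 = -2; constraint 7: a6 + a3 = 7; constraint 9: a6 + a2 = 5 — and the others hold by inspection.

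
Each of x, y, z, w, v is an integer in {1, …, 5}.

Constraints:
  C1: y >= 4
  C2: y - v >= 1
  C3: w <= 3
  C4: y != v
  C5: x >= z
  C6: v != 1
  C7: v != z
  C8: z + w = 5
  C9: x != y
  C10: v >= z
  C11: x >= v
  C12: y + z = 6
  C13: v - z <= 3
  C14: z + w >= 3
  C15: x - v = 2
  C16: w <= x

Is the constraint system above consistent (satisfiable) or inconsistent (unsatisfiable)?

Satisfiable

Take x = 5, y = 4, z = 2, w = 3, v = 3. Then constraint 2: y - v = 1; constraint 8: z + w = 5; constraint 12: y + z = 6, and every other listed constraint is also met.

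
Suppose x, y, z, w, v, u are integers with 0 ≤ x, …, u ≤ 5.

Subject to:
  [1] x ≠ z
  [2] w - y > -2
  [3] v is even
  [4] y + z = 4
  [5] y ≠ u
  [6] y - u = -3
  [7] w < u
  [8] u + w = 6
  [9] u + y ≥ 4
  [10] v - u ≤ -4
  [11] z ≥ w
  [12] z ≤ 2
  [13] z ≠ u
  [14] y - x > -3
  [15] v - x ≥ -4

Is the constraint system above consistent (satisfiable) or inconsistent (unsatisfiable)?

Satisfiable

Setting (x, y, z, w, v, u) = (4, 2, 2, 1, 0, 5) satisfies everything: constraint 2: w - y = -1; constraint 4: y + z = 4, and the others follow.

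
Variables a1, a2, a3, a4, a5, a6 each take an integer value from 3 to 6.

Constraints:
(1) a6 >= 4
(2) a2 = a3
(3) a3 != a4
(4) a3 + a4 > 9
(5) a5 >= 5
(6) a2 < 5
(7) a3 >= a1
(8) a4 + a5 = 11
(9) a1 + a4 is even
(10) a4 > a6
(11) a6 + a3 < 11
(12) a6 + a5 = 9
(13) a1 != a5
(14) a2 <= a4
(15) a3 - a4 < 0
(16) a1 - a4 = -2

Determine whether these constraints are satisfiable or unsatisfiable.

Take a1 = 4, a2 = 4, a3 = 4, a4 = 6, a5 = 5, a6 = 4. Then constraint 4: a3 + a4 = 10; constraint 8: a4 + a5 = 11, and every other listed constraint is also met.

Satisfiable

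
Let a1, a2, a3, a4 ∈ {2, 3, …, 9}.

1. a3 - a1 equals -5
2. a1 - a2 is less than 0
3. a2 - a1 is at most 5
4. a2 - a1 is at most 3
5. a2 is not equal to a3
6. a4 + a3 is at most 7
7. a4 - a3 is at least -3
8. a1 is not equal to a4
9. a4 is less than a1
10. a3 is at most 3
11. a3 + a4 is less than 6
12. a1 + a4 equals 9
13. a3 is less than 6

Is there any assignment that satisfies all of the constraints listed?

Satisfiable

Setting (a1, a2, a3, a4) = (7, 9, 2, 2) satisfies everything: constraint 1: a3 - a1 = -5; constraint 2: a1 - a2 = -2, and the others follow.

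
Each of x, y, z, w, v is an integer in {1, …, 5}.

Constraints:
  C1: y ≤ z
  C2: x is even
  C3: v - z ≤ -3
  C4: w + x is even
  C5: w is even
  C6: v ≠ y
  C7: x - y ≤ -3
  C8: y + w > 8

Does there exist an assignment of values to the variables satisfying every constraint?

Satisfiable

One satisfying assignment is x = 2, y = 5, z = 5, w = 4, v = 1.
For the less obvious constraints — constraint 3: v - z = -4; constraint 7: x - y = -3; constraint 8: y + w = 9 — and the others hold by inspection.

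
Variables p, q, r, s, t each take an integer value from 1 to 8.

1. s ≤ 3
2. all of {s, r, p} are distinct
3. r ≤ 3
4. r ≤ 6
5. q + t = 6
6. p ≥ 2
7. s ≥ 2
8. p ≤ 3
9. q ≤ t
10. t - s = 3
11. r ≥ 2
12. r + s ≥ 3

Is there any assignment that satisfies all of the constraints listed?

Unsatisfiable

Constraints 1, 3, 6, 7, 8, and 11 confine each of s, r, p to the 2 values {2, 3}.
Constraint 2 requires all 3 of them to be distinct, but only 2 values are available — impossible by the pigeonhole principle.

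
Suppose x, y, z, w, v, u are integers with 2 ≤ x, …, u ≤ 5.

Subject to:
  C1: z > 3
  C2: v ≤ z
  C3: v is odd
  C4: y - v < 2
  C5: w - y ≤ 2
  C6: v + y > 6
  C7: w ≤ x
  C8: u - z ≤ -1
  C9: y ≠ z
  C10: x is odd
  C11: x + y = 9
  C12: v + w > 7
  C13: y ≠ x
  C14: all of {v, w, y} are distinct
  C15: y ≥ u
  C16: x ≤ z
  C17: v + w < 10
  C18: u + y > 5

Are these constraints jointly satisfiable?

One satisfying assignment is x = 5, y = 4, z = 5, w = 5, v = 3, u = 4.
For the less obvious constraints — constraint 4: y - v = 1; constraint 5: w - y = 1; constraint 6: v + y = 7 — and the others hold by inspection.

Satisfiable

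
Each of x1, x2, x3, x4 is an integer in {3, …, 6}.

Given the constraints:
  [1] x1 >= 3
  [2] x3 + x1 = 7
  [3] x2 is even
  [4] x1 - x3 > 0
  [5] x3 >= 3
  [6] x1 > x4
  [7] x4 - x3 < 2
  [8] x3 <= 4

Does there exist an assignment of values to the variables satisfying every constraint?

One satisfying assignment is x1 = 4, x2 = 6, x3 = 3, x4 = 3.
For the less obvious constraints — constraint 2: x3 + x1 = 7; constraint 4: x1 - x3 = 1; constraint 7: x4 - x3 = 0 — and the others hold by inspection.

Satisfiable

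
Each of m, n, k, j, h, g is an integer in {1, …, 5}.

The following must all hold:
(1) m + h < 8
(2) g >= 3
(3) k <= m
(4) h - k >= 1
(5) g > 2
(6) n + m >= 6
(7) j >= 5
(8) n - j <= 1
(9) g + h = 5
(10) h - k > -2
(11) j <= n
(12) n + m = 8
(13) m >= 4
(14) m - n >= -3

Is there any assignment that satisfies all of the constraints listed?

Unsatisfiable

From constraints 7 and 11: n ≥ j ≥ 5. From constraint 13: m ≥ 4. Hence n + m ≥ 9. But constraint 12 requires n + m = 8, and 8 < 9. Contradiction.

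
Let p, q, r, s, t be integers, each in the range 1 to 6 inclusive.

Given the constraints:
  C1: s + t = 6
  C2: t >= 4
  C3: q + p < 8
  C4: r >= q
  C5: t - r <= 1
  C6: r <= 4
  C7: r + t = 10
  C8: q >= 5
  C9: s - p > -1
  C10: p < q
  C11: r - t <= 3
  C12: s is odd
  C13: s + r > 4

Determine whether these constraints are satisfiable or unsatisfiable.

Unsatisfiable

From constraints 4 and 8: r ≥ q and q ≥ 5, so r ≥ 5. From constraint 6: r ≤ 4. But 4 < 5, so no value of r works.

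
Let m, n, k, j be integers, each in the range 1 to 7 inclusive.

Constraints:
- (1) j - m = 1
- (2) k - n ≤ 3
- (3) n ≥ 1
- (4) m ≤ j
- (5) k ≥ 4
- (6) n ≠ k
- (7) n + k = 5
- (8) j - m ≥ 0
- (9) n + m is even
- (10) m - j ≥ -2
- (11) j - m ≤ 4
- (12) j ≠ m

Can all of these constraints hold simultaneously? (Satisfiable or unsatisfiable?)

The assignment m = 1, n = 1, k = 4, j = 2 works:
  constraint 1 holds since j - m = 1.
  constraint 2 holds since k - n = 3.
  constraint 7 holds since n + k = 5.
The rest check out directly.

Satisfiable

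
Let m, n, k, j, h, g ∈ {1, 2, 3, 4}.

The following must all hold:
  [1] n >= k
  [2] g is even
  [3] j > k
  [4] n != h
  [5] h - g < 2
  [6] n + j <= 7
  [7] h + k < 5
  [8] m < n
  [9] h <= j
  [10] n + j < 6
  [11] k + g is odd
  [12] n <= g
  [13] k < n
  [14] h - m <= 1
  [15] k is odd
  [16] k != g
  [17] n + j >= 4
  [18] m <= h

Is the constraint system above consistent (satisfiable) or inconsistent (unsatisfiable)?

Setting (m, n, k, j, h, g) = (1, 2, 1, 3, 1, 2) satisfies everything: constraint 5: h - g = -1; constraint 6: n + j = 5; constraint 7: h + k = 2, and the others follow.

Satisfiable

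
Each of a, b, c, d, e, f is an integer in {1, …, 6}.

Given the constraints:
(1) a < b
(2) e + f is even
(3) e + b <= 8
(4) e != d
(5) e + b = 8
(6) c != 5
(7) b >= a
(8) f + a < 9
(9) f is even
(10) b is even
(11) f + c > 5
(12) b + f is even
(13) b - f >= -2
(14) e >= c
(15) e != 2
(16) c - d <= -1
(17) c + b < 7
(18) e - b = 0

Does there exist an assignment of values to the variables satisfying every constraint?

Try a = 2, b = 4, c = 2, d = 3, e = 4, f = 6.
Check constraint 3: e + b = 8; constraint 5: e + b = 8. The remaining constraints are straightforward to verify.

Satisfiable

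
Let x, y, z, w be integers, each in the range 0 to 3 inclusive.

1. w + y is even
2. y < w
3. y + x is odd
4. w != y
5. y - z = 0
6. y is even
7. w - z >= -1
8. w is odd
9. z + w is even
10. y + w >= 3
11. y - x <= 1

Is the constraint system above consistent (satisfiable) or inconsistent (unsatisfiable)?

Unsatisfiable

Constraint 8 makes w odd and constraint 6 makes y even, so w + y must be odd. Constraint 1 says w + y is even — contradiction.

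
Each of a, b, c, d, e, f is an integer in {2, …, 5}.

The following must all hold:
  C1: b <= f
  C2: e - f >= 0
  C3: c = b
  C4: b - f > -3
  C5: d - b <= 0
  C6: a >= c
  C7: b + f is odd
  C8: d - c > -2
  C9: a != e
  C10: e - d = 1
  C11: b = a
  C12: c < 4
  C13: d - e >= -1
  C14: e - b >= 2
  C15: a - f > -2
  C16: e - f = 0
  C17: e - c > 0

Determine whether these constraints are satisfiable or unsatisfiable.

Constraints 5, 13, and 14 give b − d ≥ 0, d − e ≥ -1, e − b ≥ 2.
Adding all 3 inequalities: the left sides telescope to 0, and the right sides sum to 0 + (-1) + 2 = 1. So 0 ≥ 1, which is false.

Unsatisfiable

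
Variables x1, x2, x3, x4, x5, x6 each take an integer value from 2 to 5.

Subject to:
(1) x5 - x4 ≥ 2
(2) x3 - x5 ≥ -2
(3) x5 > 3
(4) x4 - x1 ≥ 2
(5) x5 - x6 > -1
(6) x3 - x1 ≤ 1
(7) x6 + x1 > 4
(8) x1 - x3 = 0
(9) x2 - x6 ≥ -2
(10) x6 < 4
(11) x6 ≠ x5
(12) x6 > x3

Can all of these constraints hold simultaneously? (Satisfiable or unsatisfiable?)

Unsatisfiable

Constraints 1, 2, 4, and 6 give x3 − x5 ≥ -2, x5 − x4 ≥ 2, x4 − x1 ≥ 2, x1 − x3 ≥ -1.
Adding all 4 inequalities: the left sides telescope to 0, and the right sides sum to (-2) + 2 + 2 + (-1) = 1. So 0 ≥ 1, which is false.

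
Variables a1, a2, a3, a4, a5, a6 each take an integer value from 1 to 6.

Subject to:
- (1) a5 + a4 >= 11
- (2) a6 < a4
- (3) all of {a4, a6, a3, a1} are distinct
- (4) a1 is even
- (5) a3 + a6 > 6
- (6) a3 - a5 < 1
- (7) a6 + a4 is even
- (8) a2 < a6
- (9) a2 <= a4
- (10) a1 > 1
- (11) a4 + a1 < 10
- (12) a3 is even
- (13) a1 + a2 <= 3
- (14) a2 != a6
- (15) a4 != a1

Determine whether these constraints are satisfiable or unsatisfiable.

Satisfiable

Setting (a1, a2, a3, a4, a5, a6) = (2, 1, 4, 5, 6, 3) satisfies everything: constraint 1: a5 + a4 = 11; constraint 5: a3 + a6 = 7, and the others follow.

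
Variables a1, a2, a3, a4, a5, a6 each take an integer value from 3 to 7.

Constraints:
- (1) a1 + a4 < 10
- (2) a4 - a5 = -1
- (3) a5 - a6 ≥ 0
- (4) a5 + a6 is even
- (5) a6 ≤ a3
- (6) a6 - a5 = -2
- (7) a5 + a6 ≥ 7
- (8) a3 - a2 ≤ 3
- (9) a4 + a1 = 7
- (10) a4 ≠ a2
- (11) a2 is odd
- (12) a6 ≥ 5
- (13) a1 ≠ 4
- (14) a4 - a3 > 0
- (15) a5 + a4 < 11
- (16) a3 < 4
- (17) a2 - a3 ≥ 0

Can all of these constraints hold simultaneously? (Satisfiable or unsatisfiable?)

From constraints 5 and 12: a3 ≥ a6 and a6 ≥ 5, so a3 ≥ 5. From constraint 16: a3 ≤ 3. But 3 < 5, so no value of a3 works.

Unsatisfiable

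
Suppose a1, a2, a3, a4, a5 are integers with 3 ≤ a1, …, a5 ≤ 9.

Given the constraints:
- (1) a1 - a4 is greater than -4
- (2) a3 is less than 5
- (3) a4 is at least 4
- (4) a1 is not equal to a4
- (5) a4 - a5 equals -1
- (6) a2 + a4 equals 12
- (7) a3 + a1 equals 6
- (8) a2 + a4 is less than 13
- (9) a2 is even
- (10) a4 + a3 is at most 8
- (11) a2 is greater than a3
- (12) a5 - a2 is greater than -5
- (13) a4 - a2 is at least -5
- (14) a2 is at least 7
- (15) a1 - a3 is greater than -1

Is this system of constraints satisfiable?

The assignment a1 = 3, a2 = 8, a3 = 3, a4 = 4, a5 = 5 works:
  constraint 1 holds since a1 - a4 = -1.
  constraint 5 holds since a4 - a5 = -1.
  constraint 6 holds since a2 + a4 = 12.
The rest check out directly.

Satisfiable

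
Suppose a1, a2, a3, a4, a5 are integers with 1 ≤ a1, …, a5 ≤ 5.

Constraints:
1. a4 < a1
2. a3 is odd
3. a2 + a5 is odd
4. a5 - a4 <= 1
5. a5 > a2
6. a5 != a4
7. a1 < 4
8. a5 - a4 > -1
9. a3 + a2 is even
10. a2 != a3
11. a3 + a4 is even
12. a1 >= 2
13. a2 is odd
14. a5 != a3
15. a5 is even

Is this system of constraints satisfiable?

Satisfiable

Take a1 = 3, a2 = 1, a3 = 5, a4 = 1, a5 = 2. Then constraint 2: a3 = 5 is odd; constraint 4: a5 - a4 = 1; constraint 8: a5 - a4 = 1, and every other listed constraint is also met.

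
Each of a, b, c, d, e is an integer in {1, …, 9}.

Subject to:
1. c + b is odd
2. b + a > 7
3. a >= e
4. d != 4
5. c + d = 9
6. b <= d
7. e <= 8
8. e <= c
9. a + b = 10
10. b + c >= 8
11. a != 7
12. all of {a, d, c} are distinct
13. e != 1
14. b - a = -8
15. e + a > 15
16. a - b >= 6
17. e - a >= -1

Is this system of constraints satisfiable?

One satisfying assignment is a = 9, b = 1, c = 8, d = 1, e = 8.
For the less obvious constraints — constraint 2: b + a = 10; constraint 5: c + d = 9; constraint 9: a + b = 10 — and the others hold by inspection.

Satisfiable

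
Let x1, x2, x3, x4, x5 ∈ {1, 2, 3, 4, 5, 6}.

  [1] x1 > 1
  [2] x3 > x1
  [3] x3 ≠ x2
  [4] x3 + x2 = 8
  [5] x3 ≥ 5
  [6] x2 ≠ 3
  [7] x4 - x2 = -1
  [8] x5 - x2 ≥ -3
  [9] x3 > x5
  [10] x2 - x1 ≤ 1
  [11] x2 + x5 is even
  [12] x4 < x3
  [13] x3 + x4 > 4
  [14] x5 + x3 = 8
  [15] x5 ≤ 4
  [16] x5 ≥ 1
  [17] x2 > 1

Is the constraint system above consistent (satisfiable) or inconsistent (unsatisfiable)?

Take x1 = 2, x2 = 2, x3 = 6, x4 = 1, x5 = 2. Then constraint 4: x3 + x2 = 8; constraint 7: x4 - x2 = -1, and every other listed constraint is also met.

Satisfiable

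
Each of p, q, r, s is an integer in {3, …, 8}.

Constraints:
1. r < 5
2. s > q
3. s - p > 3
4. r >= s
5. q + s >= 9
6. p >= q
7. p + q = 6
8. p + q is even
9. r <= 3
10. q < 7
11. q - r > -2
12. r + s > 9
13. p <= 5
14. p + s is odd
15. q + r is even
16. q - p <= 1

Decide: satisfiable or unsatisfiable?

From constraints 6 and 13: q ≤ p ≤ 5. From constraints 4 and 9: s ≤ r ≤ 3. Hence q + s ≤ 8. But constraint 5 requires q + s ≥ 9, and 9 > 8. Contradiction.

Unsatisfiable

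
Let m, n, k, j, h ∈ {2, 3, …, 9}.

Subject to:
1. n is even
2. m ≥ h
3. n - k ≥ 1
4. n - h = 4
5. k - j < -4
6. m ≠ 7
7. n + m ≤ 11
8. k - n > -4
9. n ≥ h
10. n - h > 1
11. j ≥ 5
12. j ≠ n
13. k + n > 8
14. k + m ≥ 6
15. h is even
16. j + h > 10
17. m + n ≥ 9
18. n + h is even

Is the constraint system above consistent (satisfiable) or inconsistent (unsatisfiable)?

One satisfying assignment is m = 3, n = 6, k = 3, j = 9, h = 2.
For the less obvious constraints — constraint 3: n - k = 3; constraint 4: n - h = 4 — and the others hold by inspection.

Satisfiable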